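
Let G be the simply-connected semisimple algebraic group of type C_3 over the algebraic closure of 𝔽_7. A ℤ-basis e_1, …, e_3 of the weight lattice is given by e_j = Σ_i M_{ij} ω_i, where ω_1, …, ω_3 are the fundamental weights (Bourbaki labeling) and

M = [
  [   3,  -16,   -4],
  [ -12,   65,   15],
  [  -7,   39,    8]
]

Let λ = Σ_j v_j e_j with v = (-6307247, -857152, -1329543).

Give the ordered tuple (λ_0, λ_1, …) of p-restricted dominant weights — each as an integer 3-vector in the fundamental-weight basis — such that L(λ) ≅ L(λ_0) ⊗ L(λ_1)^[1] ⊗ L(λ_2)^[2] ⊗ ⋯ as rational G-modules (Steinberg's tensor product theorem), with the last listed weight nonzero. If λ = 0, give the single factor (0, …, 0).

ω-coordinates c = M·v, v = (-6307247, -857152, -1329543):
  c_1 = (3)·(-6307247) + (-16)·(-857152) + (-4)·(-1329543) = 110863
  c_2 = (-12)·(-6307247) + (65)·(-857152) + (15)·(-1329543) = 28939
  c_3 = (-7)·(-6307247) + (39)·(-857152) + (8)·(-1329543) = 85457
Base-7 expansion of each c_i:
  c_1 = 110863 = 4·7^0 + 3·7^1 + 1·7^2 + 1·7^3 + 4·7^4 + 6·7^5
  c_2 = 28939 = 1·7^0 + 4·7^1 + 2·7^2 + 0·7^3 + 5·7^4 + 1·7^5
  c_3 = 85457 = 1·7^0 + 0·7^1 + 1·7^2 + 4·7^3 + 0·7^4 + 5·7^5
Factor λ_0 = (4, 1, 1)
Factor λ_1 = (3, 4, 0)
Factor λ_2 = (1, 2, 1)
Factor λ_3 = (1, 0, 4)
Factor λ_4 = (4, 5, 0)
Factor λ_5 = (6, 1, 5)

((4, 1, 1), (3, 4, 0), (1, 2, 1), (1, 0, 4), (4, 5, 0), (6, 1, 5))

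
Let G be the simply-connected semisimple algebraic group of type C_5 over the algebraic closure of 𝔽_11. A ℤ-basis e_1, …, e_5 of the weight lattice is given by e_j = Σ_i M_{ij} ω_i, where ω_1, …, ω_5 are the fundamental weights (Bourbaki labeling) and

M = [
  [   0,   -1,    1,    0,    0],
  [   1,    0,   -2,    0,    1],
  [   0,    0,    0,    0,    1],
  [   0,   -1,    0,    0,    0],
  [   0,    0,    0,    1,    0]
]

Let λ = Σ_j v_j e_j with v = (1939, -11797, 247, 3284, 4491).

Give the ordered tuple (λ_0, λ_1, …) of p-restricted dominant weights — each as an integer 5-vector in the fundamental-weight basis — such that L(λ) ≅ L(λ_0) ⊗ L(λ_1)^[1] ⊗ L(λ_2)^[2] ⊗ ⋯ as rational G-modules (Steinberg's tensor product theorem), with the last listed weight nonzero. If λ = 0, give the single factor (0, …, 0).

((10, 7, 3, 5, 6), (5, 0, 1, 5, 1), (0, 5, 4, 9, 5), (9, 4, 3, 8, 2))

Compute c_i = Σ_j M_{ij} v_j with v = (1939, -11797, 247, 3284, 4491):
  c_1 = (0)·(1939) + (-1)·(-11797) + (1)·(247) + (0)·(3284) + (0)·(4491) = 12044
  c_2 = (1)·(1939) + (0)·(-11797) + (-2)·(247) + (0)·(3284) + (1)·(4491) = 5936
  c_3 = (0)·(1939) + (0)·(-11797) + (0)·(247) + (0)·(3284) + (1)·(4491) = 4491
  c_4 = (0)·(1939) + (-1)·(-11797) + (0)·(247) + (0)·(3284) + (0)·(4491) = 11797
  c_5 = (0)·(1939) + (0)·(-11797) + (0)·(247) + (1)·(3284) + (0)·(4491) = 3284
Writing each c_i in base p = 11:
  c_1 = 12044 = 10·11^0 + 5·11^1 + 0·11^2 + 9·11^3
  c_2 = 5936 = 7·11^0 + 0·11^1 + 5·11^2 + 4·11^3
  c_3 = 4491 = 3·11^0 + 1·11^1 + 4·11^2 + 3·11^3
  c_4 = 11797 = 5·11^0 + 5·11^1 + 9·11^2 + 8·11^3
  c_5 = 3284 = 6·11^0 + 1·11^1 + 5·11^2 + 2·11^3
λ_0 = (10, 7, 3, 5, 6)
λ_1 = (5, 0, 1, 5, 1)
λ_2 = (0, 5, 4, 9, 5)
λ_3 = (9, 4, 3, 8, 2)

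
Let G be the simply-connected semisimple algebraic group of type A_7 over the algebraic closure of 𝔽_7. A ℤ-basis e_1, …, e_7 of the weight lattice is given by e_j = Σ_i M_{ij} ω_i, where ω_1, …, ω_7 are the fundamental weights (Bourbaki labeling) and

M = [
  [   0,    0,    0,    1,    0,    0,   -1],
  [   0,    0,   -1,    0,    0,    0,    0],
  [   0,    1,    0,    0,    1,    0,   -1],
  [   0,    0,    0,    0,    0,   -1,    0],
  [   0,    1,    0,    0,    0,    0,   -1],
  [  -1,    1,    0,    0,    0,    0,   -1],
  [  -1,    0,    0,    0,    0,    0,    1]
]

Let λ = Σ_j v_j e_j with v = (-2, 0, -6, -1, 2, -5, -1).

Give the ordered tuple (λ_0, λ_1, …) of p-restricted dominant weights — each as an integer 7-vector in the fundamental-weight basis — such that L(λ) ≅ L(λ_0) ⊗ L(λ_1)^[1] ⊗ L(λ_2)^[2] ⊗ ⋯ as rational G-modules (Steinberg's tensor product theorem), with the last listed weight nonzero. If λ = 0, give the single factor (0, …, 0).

Converting to the ω-basis (c_i = row i of M dotted with v = (-2, 0, -6, -1, 2, -5, -1)):
  c_1 = (0)·(-2) + 0·0 + (0)·(-6) + (1)·(-1) + 0·2 + (0)·(-5) + (-1)·(-1) = 0
  c_2 = (0)·(-2) + 0·0 + (-1)·(-6) + (0)·(-1) + 0·2 + (0)·(-5) + (0)·(-1) = 6
  c_3 = (0)·(-2) + 1·0 + (0)·(-6) + (0)·(-1) + 1·2 + (0)·(-5) + (-1)·(-1) = 3
  c_4 = (0)·(-2) + 0·0 + (0)·(-6) + (0)·(-1) + 0·2 + (-1)·(-5) + (0)·(-1) = 5
  c_5 = (0)·(-2) + 1·0 + (0)·(-6) + (0)·(-1) + 0·2 + (0)·(-5) + (-1)·(-1) = 1
  c_6 = (-1)·(-2) + 1·0 + (0)·(-6) + (0)·(-1) + 0·2 + (0)·(-5) + (-1)·(-1) = 3
  c_7 = (-1)·(-2) + 0·0 + (0)·(-6) + (0)·(-1) + 0·2 + (0)·(-5) + (1)·(-1) = 1
p = 7; digits c_i = Σ_j d_{ij}·7^j, 0 ≤ d_{ij} < 7:
  c_1 = 0
  c_2 = 6 = 6·7^0
  c_3 = 3 = 3·7^0
  c_4 = 5 = 5·7^0
  c_5 = 1 = 1·7^0
  c_6 = 3 = 3·7^0
  c_7 = 1 = 1·7^0
Factor λ_0 = (0, 6, 3, 5, 1, 3, 1)

((0, 6, 3, 5, 1, 3, 1),)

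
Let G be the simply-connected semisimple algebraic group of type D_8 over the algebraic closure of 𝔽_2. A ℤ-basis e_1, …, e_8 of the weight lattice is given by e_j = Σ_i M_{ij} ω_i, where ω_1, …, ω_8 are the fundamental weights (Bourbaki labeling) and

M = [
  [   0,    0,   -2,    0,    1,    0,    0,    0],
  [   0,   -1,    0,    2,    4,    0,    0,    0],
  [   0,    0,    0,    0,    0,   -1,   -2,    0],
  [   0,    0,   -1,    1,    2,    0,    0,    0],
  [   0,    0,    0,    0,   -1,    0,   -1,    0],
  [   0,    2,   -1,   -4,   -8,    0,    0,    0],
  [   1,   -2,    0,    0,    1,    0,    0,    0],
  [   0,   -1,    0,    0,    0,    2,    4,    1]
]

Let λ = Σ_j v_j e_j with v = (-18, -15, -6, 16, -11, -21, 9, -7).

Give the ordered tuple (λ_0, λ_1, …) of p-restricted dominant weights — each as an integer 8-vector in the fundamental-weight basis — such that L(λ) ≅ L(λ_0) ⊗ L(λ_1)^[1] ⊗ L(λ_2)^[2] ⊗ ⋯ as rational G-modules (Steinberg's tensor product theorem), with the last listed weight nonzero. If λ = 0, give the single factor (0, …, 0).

((1, 1, 1, 0, 0, 0, 1, 0), (0, 1, 1, 0, 1, 0, 0, 1))

ω-coordinates c = M·v, v = (-18, -15, -6, 16, -11, -21, 9, -7):
  c_1 = (0)·(-18) + (0)·(-15) + (-2)·(-6) + 0·16 + (1)·(-11) + (0)·(-21) + 0·9 + (0)·(-7) = 1
  c_2 = (0)·(-18) + (-1)·(-15) + (0)·(-6) + 2·16 + (4)·(-11) + (0)·(-21) + 0·9 + (0)·(-7) = 3
  c_3 = (0)·(-18) + (0)·(-15) + (0)·(-6) + 0·16 + (0)·(-11) + (-1)·(-21) + (-2)·(9) + (0)·(-7) = 3
  c_4 = (0)·(-18) + (0)·(-15) + (-1)·(-6) + 1·16 + (2)·(-11) + (0)·(-21) + 0·9 + (0)·(-7) = 0
  c_5 = (0)·(-18) + (0)·(-15) + (0)·(-6) + 0·16 + (-1)·(-11) + (0)·(-21) + (-1)·(9) + (0)·(-7) = 2
  c_6 = (0)·(-18) + (2)·(-15) + (-1)·(-6) + (-4)·(16) + (-8)·(-11) + (0)·(-21) + 0·9 + (0)·(-7) = 0
  c_7 = (1)·(-18) + (-2)·(-15) + (0)·(-6) + 0·16 + (1)·(-11) + (0)·(-21) + 0·9 + (0)·(-7) = 1
  c_8 = (0)·(-18) + (-1)·(-15) + (0)·(-6) + 0·16 + (0)·(-11) + (2)·(-21) + 4·9 + (1)·(-7) = 2
Base-2 expansion of each c_i:
  c_1 = 1 = 1·2^0
  c_2 = 3 = 1·2^0 + 1·2^1
  c_3 = 3 = 1·2^0 + 1·2^1
  c_4 = 0
  c_5 = 2 = 0·2^0 + 1·2^1
  c_6 = 0
  c_7 = 1 = 1·2^0
  c_8 = 2 = 0·2^0 + 1·2^1
p-restricted factor λ_0 = (1, 1, 1, 0, 0, 0, 1, 0)
p-restricted factor λ_1 = (0, 1, 1, 0, 1, 0, 0, 1)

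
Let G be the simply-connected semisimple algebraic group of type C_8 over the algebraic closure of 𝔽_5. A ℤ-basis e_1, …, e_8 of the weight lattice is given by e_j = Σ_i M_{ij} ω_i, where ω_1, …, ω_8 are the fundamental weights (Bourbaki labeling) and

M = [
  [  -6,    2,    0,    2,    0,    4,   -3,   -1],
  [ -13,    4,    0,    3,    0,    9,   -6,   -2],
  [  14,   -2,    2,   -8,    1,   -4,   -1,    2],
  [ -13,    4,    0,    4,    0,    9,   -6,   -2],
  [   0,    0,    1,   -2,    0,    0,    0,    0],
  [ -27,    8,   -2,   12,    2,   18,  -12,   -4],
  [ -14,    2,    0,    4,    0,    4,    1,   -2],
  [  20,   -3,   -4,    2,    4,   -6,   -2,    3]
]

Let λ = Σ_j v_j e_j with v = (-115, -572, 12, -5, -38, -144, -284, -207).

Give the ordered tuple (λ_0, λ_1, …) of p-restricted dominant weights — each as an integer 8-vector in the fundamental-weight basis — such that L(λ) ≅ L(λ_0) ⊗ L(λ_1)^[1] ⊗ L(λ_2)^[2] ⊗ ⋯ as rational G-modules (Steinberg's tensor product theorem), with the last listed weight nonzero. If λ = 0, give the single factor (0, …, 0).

((4, 4, 1, 4, 2, 3, 0, 2), (3, 2, 1, 1, 4, 2, 0, 3))

ω-coordinates c = M·v, v = (-115, -572, 12, -5, -38, -144, -284, -207):
  c_1 = -6*-115 + 2*-572 + 0*12 + 2*-5 + 0*-38 + 4*-144 + -3*-284 + -1*-207 = 19
  c_2 = -13*-115 + 4*-572 + 0*12 + 3*-5 + 0*-38 + 9*-144 + -6*-284 + -2*-207 = 14
  c_3 = 14*-115 + -2*-572 + 2*12 + -8*-5 + 1*-38 + -4*-144 + -1*-284 + 2*-207 = 6
  c_4 = -13*-115 + 4*-572 + 0*12 + 4*-5 + 0*-38 + 9*-144 + -6*-284 + -2*-207 = 9
  c_5 = 0*-115 + 0*-572 + 1*12 + -2*-5 + 0*-38 + 0*-144 + 0*-284 + 0*-207 = 22
  c_6 = -27*-115 + 8*-572 + -2*12 + 12*-5 + 2*-38 + 18*-144 + -12*-284 + -4*-207 = 13
  c_7 = -14*-115 + 2*-572 + 0*12 + 4*-5 + 0*-38 + 4*-144 + 1*-284 + -2*-207 = 0
  c_8 = 20*-115 + -3*-572 + -4*12 + 2*-5 + 4*-38 + -6*-144 + -2*-284 + 3*-207 = 17
Base-5 expansion of each c_i:
  c_1 = 19 = 4·5^0 + 3·5^1
  c_2 = 14 = 4·5^0 + 2·5^1
  c_3 = 6 = 1·5^0 + 1·5^1
  c_4 = 9 = 4·5^0 + 1·5^1
  c_5 = 22 = 2·5^0 + 4·5^1
  c_6 = 13 = 3·5^0 + 2·5^1
  c_7 = 0
  c_8 = 17 = 2·5^0 + 3·5^1
Factor λ_0 = (4, 4, 1, 4, 2, 3, 0, 2)
Factor λ_1 = (3, 2, 1, 1, 4, 2, 0, 3)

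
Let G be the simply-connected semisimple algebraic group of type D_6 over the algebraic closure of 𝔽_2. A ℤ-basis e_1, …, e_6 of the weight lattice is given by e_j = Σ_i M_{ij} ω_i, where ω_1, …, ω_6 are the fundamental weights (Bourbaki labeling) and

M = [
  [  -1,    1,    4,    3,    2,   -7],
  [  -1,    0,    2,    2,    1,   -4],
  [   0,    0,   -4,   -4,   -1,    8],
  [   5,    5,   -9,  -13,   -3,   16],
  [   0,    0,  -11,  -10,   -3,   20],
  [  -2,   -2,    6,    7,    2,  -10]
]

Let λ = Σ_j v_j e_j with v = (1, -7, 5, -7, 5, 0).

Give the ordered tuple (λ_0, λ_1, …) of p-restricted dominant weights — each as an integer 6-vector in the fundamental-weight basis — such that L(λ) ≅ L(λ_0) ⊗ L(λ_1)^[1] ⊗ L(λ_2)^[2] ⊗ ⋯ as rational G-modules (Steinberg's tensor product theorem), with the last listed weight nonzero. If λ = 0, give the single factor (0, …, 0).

((1, 0, 1, 1, 0, 1), (0, 0, 1, 0, 0, 1))

Converting to the ω-basis (c_i = row i of M dotted with v = (1, -7, 5, -7, 5, 0)):
  c_1 = -1*1 + 1*-7 + 4*5 + 3*-7 + 2*5 + -7*0 = 1
  c_2 = -1*1 + 0*-7 + 2*5 + 2*-7 + 1*5 + -4*0 = 0
  c_3 = 0*1 + 0*-7 + -4*5 + -4*-7 + -1*5 + 8*0 = 3
  c_4 = 5*1 + 5*-7 + -9*5 + -13*-7 + -3*5 + 16*0 = 1
  c_5 = 0*1 + 0*-7 + -11*5 + -10*-7 + -3*5 + 20*0 = 0
  c_6 = -2*1 + -2*-7 + 6*5 + 7*-7 + 2*5 + -10*0 = 3
Writing each c_i in base p = 2:
  c_1 = 1 = 1·2^0
  c_2 = 0
  c_3 = 3 = 1·2^0 + 1·2^1
  c_4 = 1 = 1·2^0
  c_5 = 0
  c_6 = 3 = 1·2^0 + 1·2^1
p-restricted factor λ_0 = (1, 0, 1, 1, 0, 1)
p-restricted factor λ_1 = (0, 0, 1, 0, 0, 1)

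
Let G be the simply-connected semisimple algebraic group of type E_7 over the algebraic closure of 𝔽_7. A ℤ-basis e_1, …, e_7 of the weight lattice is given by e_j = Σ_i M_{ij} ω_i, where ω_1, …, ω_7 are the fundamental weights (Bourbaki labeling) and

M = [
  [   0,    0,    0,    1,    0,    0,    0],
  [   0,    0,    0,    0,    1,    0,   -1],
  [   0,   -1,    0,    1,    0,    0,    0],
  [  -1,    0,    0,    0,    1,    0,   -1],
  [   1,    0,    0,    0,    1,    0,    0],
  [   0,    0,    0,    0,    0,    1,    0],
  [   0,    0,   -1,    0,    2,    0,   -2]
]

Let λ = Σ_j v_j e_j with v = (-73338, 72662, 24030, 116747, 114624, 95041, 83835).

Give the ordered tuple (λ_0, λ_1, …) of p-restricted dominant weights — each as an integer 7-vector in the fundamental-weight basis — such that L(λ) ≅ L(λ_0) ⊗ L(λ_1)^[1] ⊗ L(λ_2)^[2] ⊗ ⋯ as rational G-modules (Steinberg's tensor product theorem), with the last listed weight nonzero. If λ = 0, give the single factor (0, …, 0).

((1, 3, 6, 2, 0, 2, 0), (4, 2, 4, 0, 4, 4, 2), (2, 5, 3, 4, 2, 0, 3), (4, 5, 2, 2, 1, 4, 4), (6, 5, 4, 1, 3, 4, 1), (6, 1, 2, 6, 2, 5, 2))

Converting to the ω-basis (c_i = row i of M dotted with v = (-73338, 72662, 24030, 116747, 114624, 95041, 83835)):
  c_1 = (0)·(-73338) + 0·72662 + 0·24030 + 1·116747 + 0·114624 + 0·95041 + 0·83835 = 116747
  c_2 = (0)·(-73338) + 0·72662 + 0·24030 + 0·116747 + 1·114624 + 0·95041 + (-1)·(83835) = 30789
  c_3 = (0)·(-73338) + (-1)·(72662) + 0·24030 + 1·116747 + 0·114624 + 0·95041 + 0·83835 = 44085
  c_4 = (-1)·(-73338) + 0·72662 + 0·24030 + 0·116747 + 1·114624 + 0·95041 + (-1)·(83835) = 104127
  c_5 = (1)·(-73338) + 0·72662 + 0·24030 + 0·116747 + 1·114624 + 0·95041 + 0·83835 = 41286
  c_6 = (0)·(-73338) + 0·72662 + 0·24030 + 0·116747 + 0·114624 + 1·95041 + 0·83835 = 95041
  c_7 = (0)·(-73338) + 0·72662 + (-1)·(24030) + 0·116747 + 2·114624 + 0·95041 + (-2)·(83835) = 37548
Writing each c_i in base p = 7:
  c_1 = 116747 = 1·7^0 + 4·7^1 + 2·7^2 + 4·7^3 + 6·7^4 + 6·7^5
  c_2 = 30789 = 3·7^0 + 2·7^1 + 5·7^2 + 5·7^3 + 5·7^4 + 1·7^5
  c_3 = 44085 = 6·7^0 + 4·7^1 + 3·7^2 + 2·7^3 + 4·7^4 + 2·7^5
  c_4 = 104127 = 2·7^0 + 0·7^1 + 4·7^2 + 2·7^3 + 1·7^4 + 6·7^5
  c_5 = 41286 = 0·7^0 + 4·7^1 + 2·7^2 + 1·7^3 + 3·7^4 + 2·7^5
  c_6 = 95041 = 2·7^0 + 4·7^1 + 0·7^2 + 4·7^3 + 4·7^4 + 5·7^5
  c_7 = 37548 = 0·7^0 + 2·7^1 + 3·7^2 + 4·7^3 + 1·7^4 + 2·7^5
λ_0 = (1, 3, 6, 2, 0, 2, 0)
λ_1 = (4, 2, 4, 0, 4, 4, 2)
λ_2 = (2, 5, 3, 4, 2, 0, 3)
λ_3 = (4, 5, 2, 2, 1, 4, 4)
λ_4 = (6, 5, 4, 1, 3, 4, 1)
λ_5 = (6, 1, 2, 6, 2, 5, 2)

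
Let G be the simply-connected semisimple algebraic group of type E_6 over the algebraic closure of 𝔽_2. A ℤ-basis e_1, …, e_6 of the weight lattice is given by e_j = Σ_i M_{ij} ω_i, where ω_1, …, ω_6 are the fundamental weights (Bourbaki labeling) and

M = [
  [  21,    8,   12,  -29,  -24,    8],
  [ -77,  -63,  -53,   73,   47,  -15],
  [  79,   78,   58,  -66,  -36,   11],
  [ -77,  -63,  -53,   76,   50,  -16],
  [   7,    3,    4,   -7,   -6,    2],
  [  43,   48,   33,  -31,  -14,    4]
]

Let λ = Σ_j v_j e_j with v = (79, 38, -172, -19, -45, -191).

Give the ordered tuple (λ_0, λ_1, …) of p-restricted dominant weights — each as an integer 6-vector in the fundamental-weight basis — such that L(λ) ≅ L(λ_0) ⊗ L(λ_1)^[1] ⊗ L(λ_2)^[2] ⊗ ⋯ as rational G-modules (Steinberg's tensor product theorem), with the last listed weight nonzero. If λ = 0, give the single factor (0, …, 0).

((0, 0, 0, 1, 0, 0), (1, 1, 1, 0, 0, 0))

Change of basis e → ω: c = M·v where v = (79, 38, -172, -19, -45, -191):
  c_1 = (21)·(79) + (8)·(38) + (12)·(-172) + (-29)·(-19) + (-24)·(-45) + (8)·(-191) = 2
  c_2 = (-77)·(79) + (-63)·(38) + (-53)·(-172) + (73)·(-19) + (47)·(-45) + (-15)·(-191) = 2
  c_3 = (79)·(79) + (78)·(38) + (58)·(-172) + (-66)·(-19) + (-36)·(-45) + (11)·(-191) = 2
  c_4 = (-77)·(79) + (-63)·(38) + (-53)·(-172) + (76)·(-19) + (50)·(-45) + (-16)·(-191) = 1
  c_5 = (7)·(79) + (3)·(38) + (4)·(-172) + (-7)·(-19) + (-6)·(-45) + (2)·(-191) = 0
  c_6 = (43)·(79) + (48)·(38) + (33)·(-172) + (-31)·(-19) + (-14)·(-45) + (4)·(-191) = 0
Base-2 expansion of each c_i:
  c_1 = 2 = 0·2^0 + 1·2^1
  c_2 = 2 = 0·2^0 + 1·2^1
  c_3 = 2 = 0·2^0 + 1·2^1
  c_4 = 1 = 1·2^0
  c_5 = 0
  c_6 = 0
λ_0 = (0, 0, 0, 1, 0, 0)
λ_1 = (1, 1, 1, 0, 0, 0)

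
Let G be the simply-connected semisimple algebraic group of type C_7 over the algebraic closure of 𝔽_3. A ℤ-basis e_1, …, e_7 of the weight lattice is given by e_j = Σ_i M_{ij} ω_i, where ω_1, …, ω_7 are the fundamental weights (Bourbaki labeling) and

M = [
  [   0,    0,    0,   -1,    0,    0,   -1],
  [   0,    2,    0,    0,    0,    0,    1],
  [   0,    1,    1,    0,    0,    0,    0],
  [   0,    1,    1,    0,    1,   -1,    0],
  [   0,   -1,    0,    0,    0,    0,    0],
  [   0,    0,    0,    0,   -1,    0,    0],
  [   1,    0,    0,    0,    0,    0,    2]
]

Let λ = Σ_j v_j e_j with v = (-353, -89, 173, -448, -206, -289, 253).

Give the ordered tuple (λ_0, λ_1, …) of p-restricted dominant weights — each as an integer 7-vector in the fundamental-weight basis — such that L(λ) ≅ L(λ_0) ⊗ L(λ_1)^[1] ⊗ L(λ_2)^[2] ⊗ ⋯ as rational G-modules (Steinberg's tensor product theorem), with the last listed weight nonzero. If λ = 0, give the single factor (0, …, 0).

In the fundamental-weight basis, λ has coordinates c = M·v (v = (-353, -89, 173, -448, -206, -289, 253)):
  c_1 = (0)·(-353) + (0)·(-89) + (0)·(173) + (-1)·(-448) + (0)·(-206) + (0)·(-289) + (-1)·(253) = 195
  c_2 = (0)·(-353) + (2)·(-89) + (0)·(173) + (0)·(-448) + (0)·(-206) + (0)·(-289) + (1)·(253) = 75
  c_3 = (0)·(-353) + (1)·(-89) + (1)·(173) + (0)·(-448) + (0)·(-206) + (0)·(-289) + (0)·(253) = 84
  c_4 = (0)·(-353) + (1)·(-89) + (1)·(173) + (0)·(-448) + (1)·(-206) + (-1)·(-289) + (0)·(253) = 167
  c_5 = (0)·(-353) + (-1)·(-89) + (0)·(173) + (0)·(-448) + (0)·(-206) + (0)·(-289) + (0)·(253) = 89
  c_6 = (0)·(-353) + (0)·(-89) + (0)·(173) + (0)·(-448) + (-1)·(-206) + (0)·(-289) + (0)·(253) = 206
  c_7 = (1)·(-353) + (0)·(-89) + (0)·(173) + (0)·(-448) + (0)·(-206) + (0)·(-289) + (2)·(253) = 153
Writing each c_i in base p = 3:
  c_1 = 195 = 0·3^0 + 2·3^1 + 0·3^2 + 1·3^3 + 2·3^4
  c_2 = 75 = 0·3^0 + 1·3^1 + 2·3^2 + 2·3^3
  c_3 = 84 = 0·3^0 + 1·3^1 + 0·3^2 + 0·3^3 + 1·3^4
  c_4 = 167 = 2·3^0 + 1·3^1 + 0·3^2 + 0·3^3 + 2·3^4
  c_5 = 89 = 2·3^0 + 2·3^1 + 0·3^2 + 0·3^3 + 1·3^4
  c_6 = 206 = 2·3^0 + 2·3^1 + 1·3^2 + 1·3^3 + 2·3^4
  c_7 = 153 = 0·3^0 + 0·3^1 + 2·3^2 + 2·3^3 + 1·3^4
p-restricted factor λ_0 = (0, 0, 0, 2, 2, 2, 0)
p-restricted factor λ_1 = (2, 1, 1, 1, 2, 2, 0)
p-restricted factor λ_2 = (0, 2, 0, 0, 0, 1, 2)
p-restricted factor λ_3 = (1, 2, 0, 0, 0, 1, 2)
p-restricted factor λ_4 = (2, 0, 1, 2, 1, 2, 1)

((0, 0, 0, 2, 2, 2, 0), (2, 1, 1, 1, 2, 2, 0), (0, 2, 0, 0, 0, 1, 2), (1, 2, 0, 0, 0, 1, 2), (2, 0, 1, 2, 1, 2, 1))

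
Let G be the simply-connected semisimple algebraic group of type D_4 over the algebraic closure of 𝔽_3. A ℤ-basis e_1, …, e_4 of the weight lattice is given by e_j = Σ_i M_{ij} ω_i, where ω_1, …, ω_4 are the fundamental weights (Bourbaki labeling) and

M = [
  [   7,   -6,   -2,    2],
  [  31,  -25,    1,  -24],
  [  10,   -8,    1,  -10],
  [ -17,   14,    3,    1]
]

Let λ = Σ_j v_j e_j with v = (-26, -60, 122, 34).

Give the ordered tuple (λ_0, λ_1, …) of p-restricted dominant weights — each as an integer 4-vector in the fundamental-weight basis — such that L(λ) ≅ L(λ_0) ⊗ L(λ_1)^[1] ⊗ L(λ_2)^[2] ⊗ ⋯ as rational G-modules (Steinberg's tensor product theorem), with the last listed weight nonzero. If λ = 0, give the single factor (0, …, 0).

((2, 0, 2, 2),)

Change of basis e → ω: c = M·v where v = (-26, -60, 122, 34):
  c_1 = 7*-26 + -6*-60 + -2*122 + 2*34 = 2
  c_2 = 31*-26 + -25*-60 + 1*122 + -24*34 = 0
  c_3 = 10*-26 + -8*-60 + 1*122 + -10*34 = 2
  c_4 = -17*-26 + 14*-60 + 3*122 + 1*34 = 2
Expand coordinatewise in base 3:
  c_1 = 2 = 2·3^0
  c_2 = 0
  c_3 = 2 = 2·3^0
  c_4 = 2 = 2·3^0
p-restricted factor λ_0 = (2, 0, 2, 2)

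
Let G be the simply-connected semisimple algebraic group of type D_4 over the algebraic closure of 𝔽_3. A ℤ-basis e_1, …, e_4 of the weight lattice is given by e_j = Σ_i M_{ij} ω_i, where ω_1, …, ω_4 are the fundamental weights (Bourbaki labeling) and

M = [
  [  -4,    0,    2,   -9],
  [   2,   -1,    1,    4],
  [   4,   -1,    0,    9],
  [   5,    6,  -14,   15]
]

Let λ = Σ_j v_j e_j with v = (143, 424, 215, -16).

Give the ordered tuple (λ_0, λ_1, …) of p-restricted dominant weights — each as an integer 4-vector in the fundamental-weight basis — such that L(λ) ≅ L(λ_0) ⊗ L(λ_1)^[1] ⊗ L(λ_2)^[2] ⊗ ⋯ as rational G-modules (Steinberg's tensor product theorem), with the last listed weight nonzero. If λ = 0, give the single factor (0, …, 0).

Converting to the ω-basis (c_i = row i of M dotted with v = (143, 424, 215, -16)):
  c_1 = -4*143 + 0*424 + 2*215 + -9*-16 = 2
  c_2 = 2*143 + -1*424 + 1*215 + 4*-16 = 13
  c_3 = 4*143 + -1*424 + 0*215 + 9*-16 = 4
  c_4 = 5*143 + 6*424 + -14*215 + 15*-16 = 9
Expand coordinatewise in base 3:
  c_1 = 2 = 2·3^0
  c_2 = 13 = 1·3^0 + 1·3^1 + 1·3^2
  c_3 = 4 = 1·3^0 + 1·3^1
  c_4 = 9 = 0·3^0 + 0·3^1 + 1·3^2
λ_0 = (2, 1, 1, 0)
λ_1 = (0, 1, 1, 0)
λ_2 = (0, 1, 0, 1)

((2, 1, 1, 0), (0, 1, 1, 0), (0, 1, 0, 1))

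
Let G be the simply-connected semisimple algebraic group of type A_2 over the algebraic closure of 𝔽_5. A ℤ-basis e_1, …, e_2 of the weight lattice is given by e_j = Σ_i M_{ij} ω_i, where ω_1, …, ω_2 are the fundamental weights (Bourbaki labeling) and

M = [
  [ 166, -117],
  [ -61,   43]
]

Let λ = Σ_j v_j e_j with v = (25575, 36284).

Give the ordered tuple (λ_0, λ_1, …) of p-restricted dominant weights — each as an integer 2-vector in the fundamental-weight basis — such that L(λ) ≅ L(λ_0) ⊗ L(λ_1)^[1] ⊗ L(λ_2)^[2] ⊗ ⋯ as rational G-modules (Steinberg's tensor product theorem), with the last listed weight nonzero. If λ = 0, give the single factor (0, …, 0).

Compute c_i = Σ_j M_{ij} v_j with v = (25575, 36284):
  c_1 = 166*25575 + -117*36284 = 222
  c_2 = -61*25575 + 43*36284 = 137
Writing each c_i in base p = 5:
  c_1 = 222 = 2·5^0 + 4·5^1 + 3·5^2 + 1·5^3
  c_2 = 137 = 2·5^0 + 2·5^1 + 0·5^2 + 1·5^3
λ_0 = (2, 2)
λ_1 = (4, 2)
λ_2 = (3, 0)
λ_3 = (1, 1)

((2, 2), (4, 2), (3, 0), (1, 1))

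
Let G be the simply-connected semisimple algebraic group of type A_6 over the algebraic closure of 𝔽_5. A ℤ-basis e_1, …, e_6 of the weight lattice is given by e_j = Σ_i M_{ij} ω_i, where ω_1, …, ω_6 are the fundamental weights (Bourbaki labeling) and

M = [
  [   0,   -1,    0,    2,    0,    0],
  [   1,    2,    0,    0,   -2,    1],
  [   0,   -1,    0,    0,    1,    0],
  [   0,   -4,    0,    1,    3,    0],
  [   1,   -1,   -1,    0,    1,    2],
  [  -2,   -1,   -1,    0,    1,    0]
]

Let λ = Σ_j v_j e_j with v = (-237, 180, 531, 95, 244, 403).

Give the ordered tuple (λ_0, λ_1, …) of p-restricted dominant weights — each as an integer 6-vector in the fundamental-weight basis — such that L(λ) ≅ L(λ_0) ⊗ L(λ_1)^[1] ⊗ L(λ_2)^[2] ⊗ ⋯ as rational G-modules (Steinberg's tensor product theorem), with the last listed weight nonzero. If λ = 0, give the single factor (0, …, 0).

((0, 3, 4, 2, 2, 2), (2, 2, 2, 1, 0, 1), (0, 1, 2, 4, 4, 0))

Converting to the ω-basis (c_i = row i of M dotted with v = (-237, 180, 531, 95, 244, 403)):
  c_1 = 0*-237 + -1*180 + 0*531 + 2*95 + 0*244 + 0*403 = 10
  c_2 = 1*-237 + 2*180 + 0*531 + 0*95 + -2*244 + 1*403 = 38
  c_3 = 0*-237 + -1*180 + 0*531 + 0*95 + 1*244 + 0*403 = 64
  c_4 = 0*-237 + -4*180 + 0*531 + 1*95 + 3*244 + 0*403 = 107
  c_5 = 1*-237 + -1*180 + -1*531 + 0*95 + 1*244 + 2*403 = 102
  c_6 = -2*-237 + -1*180 + -1*531 + 0*95 + 1*244 + 0*403 = 7
Base-5 expansion of each c_i:
  c_1 = 10 = 0·5^0 + 2·5^1
  c_2 = 38 = 3·5^0 + 2·5^1 + 1·5^2
  c_3 = 64 = 4·5^0 + 2·5^1 + 2·5^2
  c_4 = 107 = 2·5^0 + 1·5^1 + 4·5^2
  c_5 = 102 = 2·5^0 + 0·5^1 + 4·5^2
  c_6 = 7 = 2·5^0 + 1·5^1
p-restricted factor λ_0 = (0, 3, 4, 2, 2, 2)
p-restricted factor λ_1 = (2, 2, 2, 1, 0, 1)
p-restricted factor λ_2 = (0, 1, 2, 4, 4, 0)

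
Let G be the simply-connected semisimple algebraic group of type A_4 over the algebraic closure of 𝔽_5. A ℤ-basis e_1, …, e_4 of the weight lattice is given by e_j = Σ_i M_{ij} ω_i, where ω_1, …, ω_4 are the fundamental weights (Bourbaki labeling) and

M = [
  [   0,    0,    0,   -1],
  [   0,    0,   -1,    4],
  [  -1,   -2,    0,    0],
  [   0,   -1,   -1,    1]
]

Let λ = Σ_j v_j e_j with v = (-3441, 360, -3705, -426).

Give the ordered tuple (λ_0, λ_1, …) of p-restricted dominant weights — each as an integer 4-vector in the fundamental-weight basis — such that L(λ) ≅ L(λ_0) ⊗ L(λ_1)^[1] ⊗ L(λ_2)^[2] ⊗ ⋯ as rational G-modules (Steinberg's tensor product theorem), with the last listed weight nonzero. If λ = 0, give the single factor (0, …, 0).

((1, 1, 1, 4), (0, 0, 4, 3), (2, 0, 3, 1), (3, 1, 1, 3), (0, 3, 4, 4))

ω-coordinates c = M·v, v = (-3441, 360, -3705, -426):
  c_1 = 0*-3441 + 0*360 + 0*-3705 + -1*-426 = 426
  c_2 = 0*-3441 + 0*360 + -1*-3705 + 4*-426 = 2001
  c_3 = -1*-3441 + -2*360 + 0*-3705 + 0*-426 = 2721
  c_4 = 0*-3441 + -1*360 + -1*-3705 + 1*-426 = 2919
Expand coordinatewise in base 5:
  c_1 = 426 = 1·5^0 + 0·5^1 + 2·5^2 + 3·5^3
  c_2 = 2001 = 1·5^0 + 0·5^1 + 0·5^2 + 1·5^3 + 3·5^4
  c_3 = 2721 = 1·5^0 + 4·5^1 + 3·5^2 + 1·5^3 + 4·5^4
  c_4 = 2919 = 4·5^0 + 3·5^1 + 1·5^2 + 3·5^3 + 4·5^4
p-restricted factor λ_0 = (1, 1, 1, 4)
p-restricted factor λ_1 = (0, 0, 4, 3)
p-restricted factor λ_2 = (2, 0, 3, 1)
p-restricted factor λ_3 = (3, 1, 1, 3)
p-restricted factor λ_4 = (0, 3, 4, 4)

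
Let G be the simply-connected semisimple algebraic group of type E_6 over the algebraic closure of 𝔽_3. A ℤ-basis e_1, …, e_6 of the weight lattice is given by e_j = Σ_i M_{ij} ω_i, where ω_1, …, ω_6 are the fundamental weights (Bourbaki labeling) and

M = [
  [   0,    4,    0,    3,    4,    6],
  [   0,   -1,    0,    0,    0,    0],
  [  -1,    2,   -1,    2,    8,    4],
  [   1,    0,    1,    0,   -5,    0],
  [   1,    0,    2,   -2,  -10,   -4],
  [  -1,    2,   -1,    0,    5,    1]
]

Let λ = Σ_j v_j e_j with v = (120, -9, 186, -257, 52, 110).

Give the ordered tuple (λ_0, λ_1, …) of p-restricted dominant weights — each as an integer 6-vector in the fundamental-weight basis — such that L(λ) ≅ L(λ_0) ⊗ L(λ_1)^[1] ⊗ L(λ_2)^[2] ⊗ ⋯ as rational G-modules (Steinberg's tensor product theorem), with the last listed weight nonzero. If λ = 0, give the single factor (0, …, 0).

Converting to the ω-basis (c_i = row i of M dotted with v = (120, -9, 186, -257, 52, 110)):
  c_1 = (0)·(120) + (4)·(-9) + (0)·(186) + (3)·(-257) + (4)·(52) + (6)·(110) = 61
  c_2 = (0)·(120) + (-1)·(-9) + (0)·(186) + (0)·(-257) + (0)·(52) + (0)·(110) = 9
  c_3 = (-1)·(120) + (2)·(-9) + (-1)·(186) + (2)·(-257) + (8)·(52) + (4)·(110) = 18
  c_4 = (1)·(120) + (0)·(-9) + (1)·(186) + (0)·(-257) + (-5)·(52) + (0)·(110) = 46
  c_5 = (1)·(120) + (0)·(-9) + (2)·(186) + (-2)·(-257) + (-10)·(52) + (-4)·(110) = 46
  c_6 = (-1)·(120) + (2)·(-9) + (-1)·(186) + (0)·(-257) + (5)·(52) + (1)·(110) = 46
Writing each c_i in base p = 3:
  c_1 = 61 = 1·3^0 + 2·3^1 + 0·3^2 + 2·3^3
  c_2 = 9 = 0·3^0 + 0·3^1 + 1·3^2
  c_3 = 18 = 0·3^0 + 0·3^1 + 2·3^2
  c_4 = 46 = 1·3^0 + 0·3^1 + 2·3^2 + 1·3^3
  c_5 = 46 = 1·3^0 + 0·3^1 + 2·3^2 + 1·3^3
  c_6 = 46 = 1·3^0 + 0·3^1 + 2·3^2 + 1·3^3
Factor λ_0 = (1, 0, 0, 1, 1, 1)
Factor λ_1 = (2, 0, 0, 0, 0, 0)
Factor λ_2 = (0, 1, 2, 2, 2, 2)
Factor λ_3 = (2, 0, 0, 1, 1, 1)

((1, 0, 0, 1, 1, 1), (2, 0, 0, 0, 0, 0), (0, 1, 2, 2, 2, 2), (2, 0, 0, 1, 1, 1))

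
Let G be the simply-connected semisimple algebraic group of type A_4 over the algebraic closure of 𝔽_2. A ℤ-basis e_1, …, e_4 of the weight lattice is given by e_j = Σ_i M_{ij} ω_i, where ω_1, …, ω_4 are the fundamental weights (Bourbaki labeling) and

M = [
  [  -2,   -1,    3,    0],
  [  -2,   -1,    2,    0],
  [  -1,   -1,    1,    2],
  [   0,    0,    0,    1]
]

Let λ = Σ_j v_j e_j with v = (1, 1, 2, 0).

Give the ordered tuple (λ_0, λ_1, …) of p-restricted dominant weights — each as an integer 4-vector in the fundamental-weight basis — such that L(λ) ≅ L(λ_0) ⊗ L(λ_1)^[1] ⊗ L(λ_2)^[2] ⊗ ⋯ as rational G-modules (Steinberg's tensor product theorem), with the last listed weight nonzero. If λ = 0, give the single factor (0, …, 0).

((1, 1, 0, 0), (1, 0, 0, 0))

In the fundamental-weight basis, λ has coordinates c = M·v (v = (1, 1, 2, 0)):
  c_1 = (-2)·(1) + (-1)·(1) + 3·2 + 0·0 = 3
  c_2 = (-2)·(1) + (-1)·(1) + 2·2 + 0·0 = 1
  c_3 = (-1)·(1) + (-1)·(1) + 1·2 + 2·0 = 0
  c_4 = 0·1 + 0·1 + 0·2 + 1·0 = 0
Expand coordinatewise in base 2:
  c_1 = 3 = 1·2^0 + 1·2^1
  c_2 = 1 = 1·2^0
  c_3 = 0
  c_4 = 0
p-restricted factor λ_0 = (1, 1, 0, 0)
p-restricted factor λ_1 = (1, 0, 0, 0)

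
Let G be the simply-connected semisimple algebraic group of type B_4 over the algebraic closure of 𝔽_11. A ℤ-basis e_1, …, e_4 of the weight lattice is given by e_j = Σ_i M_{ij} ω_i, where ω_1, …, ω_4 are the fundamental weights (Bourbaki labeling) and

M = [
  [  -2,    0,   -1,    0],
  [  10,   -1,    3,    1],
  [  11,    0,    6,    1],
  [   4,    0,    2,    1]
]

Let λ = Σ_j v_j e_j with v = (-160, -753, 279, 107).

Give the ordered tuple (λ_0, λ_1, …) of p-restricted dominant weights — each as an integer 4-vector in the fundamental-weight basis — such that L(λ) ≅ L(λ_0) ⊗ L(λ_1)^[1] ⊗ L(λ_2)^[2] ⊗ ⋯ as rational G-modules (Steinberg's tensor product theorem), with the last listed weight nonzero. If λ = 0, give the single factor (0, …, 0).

Compute c_i = Σ_j M_{ij} v_j with v = (-160, -753, 279, 107):
  c_1 = (-2)·(-160) + (0)·(-753) + (-1)·(279) + (0)·(107) = 41
  c_2 = (10)·(-160) + (-1)·(-753) + (3)·(279) + (1)·(107) = 97
  c_3 = (11)·(-160) + (0)·(-753) + (6)·(279) + (1)·(107) = 21
  c_4 = (4)·(-160) + (0)·(-753) + (2)·(279) + (1)·(107) = 25
Expand coordinatewise in base 11:
  c_1 = 41 = 8·11^0 + 3·11^1
  c_2 = 97 = 9·11^0 + 8·11^1
  c_3 = 21 = 10·11^0 + 1·11^1
  c_4 = 25 = 3·11^0 + 2·11^1
p-restricted factor λ_0 = (8, 9, 10, 3)
p-restricted factor λ_1 = (3, 8, 1, 2)

((8, 9, 10, 3), (3, 8, 1, 2))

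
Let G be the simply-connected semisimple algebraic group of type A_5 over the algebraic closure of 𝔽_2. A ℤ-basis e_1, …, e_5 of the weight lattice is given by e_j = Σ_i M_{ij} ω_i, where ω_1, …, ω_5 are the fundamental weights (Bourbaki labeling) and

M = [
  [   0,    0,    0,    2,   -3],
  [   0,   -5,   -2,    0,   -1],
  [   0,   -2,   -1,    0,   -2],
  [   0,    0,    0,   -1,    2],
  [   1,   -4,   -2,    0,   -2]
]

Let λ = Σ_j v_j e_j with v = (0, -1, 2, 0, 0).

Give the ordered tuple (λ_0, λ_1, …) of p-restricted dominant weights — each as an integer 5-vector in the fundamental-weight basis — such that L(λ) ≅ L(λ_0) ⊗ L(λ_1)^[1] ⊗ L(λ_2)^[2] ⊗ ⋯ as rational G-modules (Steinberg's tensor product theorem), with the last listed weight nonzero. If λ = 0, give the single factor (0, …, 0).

((0, 1, 0, 0, 0),)

Converting to the ω-basis (c_i = row i of M dotted with v = (0, -1, 2, 0, 0)):
  c_1 = 0*0 + 0*-1 + 0*2 + 2*0 + -3*0 = 0
  c_2 = 0*0 + -5*-1 + -2*2 + 0*0 + -1*0 = 1
  c_3 = 0*0 + -2*-1 + -1*2 + 0*0 + -2*0 = 0
  c_4 = 0*0 + 0*-1 + 0*2 + -1*0 + 2*0 = 0
  c_5 = 1*0 + -4*-1 + -2*2 + 0*0 + -2*0 = 0
Expand coordinatewise in base 2:
  c_1 = 0
  c_2 = 1 = 1·2^0
  c_3 = 0
  c_4 = 0
  c_5 = 0
λ_0 = (0, 1, 0, 0, 0)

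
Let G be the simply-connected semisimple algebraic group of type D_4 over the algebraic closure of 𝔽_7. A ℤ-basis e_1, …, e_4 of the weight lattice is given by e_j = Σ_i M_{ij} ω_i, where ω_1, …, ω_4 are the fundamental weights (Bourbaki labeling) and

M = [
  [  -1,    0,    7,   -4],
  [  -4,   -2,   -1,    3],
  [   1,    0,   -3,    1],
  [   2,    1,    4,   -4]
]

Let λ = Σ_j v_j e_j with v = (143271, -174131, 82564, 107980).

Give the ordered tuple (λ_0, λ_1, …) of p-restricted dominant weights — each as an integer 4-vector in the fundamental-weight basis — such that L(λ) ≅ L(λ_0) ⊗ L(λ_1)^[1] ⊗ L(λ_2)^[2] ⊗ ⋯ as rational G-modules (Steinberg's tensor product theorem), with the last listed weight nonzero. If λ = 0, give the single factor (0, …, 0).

((6, 6, 3, 2), (1, 5, 4, 2), (0, 1, 2, 2), (1, 6, 3, 3), (1, 6, 1, 4))

Converting to the ω-basis (c_i = row i of M dotted with v = (143271, -174131, 82564, 107980)):
  c_1 = (-1)·(143271) + (0)·(-174131) + 7·82564 + (-4)·(107980) = 2757
  c_2 = (-4)·(143271) + (-2)·(-174131) + (-1)·(82564) + 3·107980 = 16554
  c_3 = 1·143271 + (0)·(-174131) + (-3)·(82564) + 1·107980 = 3559
  c_4 = 2·143271 + (1)·(-174131) + 4·82564 + (-4)·(107980) = 10747
Writing each c_i in base p = 7:
  c_1 = 2757 = 6·7^0 + 1·7^1 + 0·7^2 + 1·7^3 + 1·7^4
  c_2 = 16554 = 6·7^0 + 5·7^1 + 1·7^2 + 6·7^3 + 6·7^4
  c_3 = 3559 = 3·7^0 + 4·7^1 + 2·7^2 + 3·7^3 + 1·7^4
  c_4 = 10747 = 2·7^0 + 2·7^1 + 2·7^2 + 3·7^3 + 4·7^4
λ_0 = (6, 6, 3, 2)
λ_1 = (1, 5, 4, 2)
λ_2 = (0, 1, 2, 2)
λ_3 = (1, 6, 3, 3)
λ_4 = (1, 6, 1, 4)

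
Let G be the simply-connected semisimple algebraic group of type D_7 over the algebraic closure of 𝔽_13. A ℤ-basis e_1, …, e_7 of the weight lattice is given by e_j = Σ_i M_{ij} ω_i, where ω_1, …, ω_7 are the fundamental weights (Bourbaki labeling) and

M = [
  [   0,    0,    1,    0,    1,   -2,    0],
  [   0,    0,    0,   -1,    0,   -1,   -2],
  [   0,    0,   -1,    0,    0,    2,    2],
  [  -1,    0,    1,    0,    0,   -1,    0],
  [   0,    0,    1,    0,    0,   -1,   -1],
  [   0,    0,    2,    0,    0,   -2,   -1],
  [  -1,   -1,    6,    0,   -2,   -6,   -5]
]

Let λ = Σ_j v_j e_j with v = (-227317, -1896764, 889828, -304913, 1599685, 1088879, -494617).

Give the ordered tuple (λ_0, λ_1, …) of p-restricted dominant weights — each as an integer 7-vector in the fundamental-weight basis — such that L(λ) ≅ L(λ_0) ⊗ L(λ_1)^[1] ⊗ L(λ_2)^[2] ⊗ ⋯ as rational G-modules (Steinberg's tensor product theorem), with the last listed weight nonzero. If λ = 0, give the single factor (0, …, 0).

In the fundamental-weight basis, λ has coordinates c = M·v (v = (-227317, -1896764, 889828, -304913, 1599685, 1088879, -494617)):
  c_1 = 0*-227317 + 0*-1896764 + 1*889828 + 0*-304913 + 1*1599685 + -2*1088879 + 0*-494617 = 311755
  c_2 = 0*-227317 + 0*-1896764 + 0*889828 + -1*-304913 + 0*1599685 + -1*1088879 + -2*-494617 = 205268
  c_3 = 0*-227317 + 0*-1896764 + -1*889828 + 0*-304913 + 0*1599685 + 2*1088879 + 2*-494617 = 298696
  c_4 = -1*-227317 + 0*-1896764 + 1*889828 + 0*-304913 + 0*1599685 + -1*1088879 + 0*-494617 = 28266
  c_5 = 0*-227317 + 0*-1896764 + 1*889828 + 0*-304913 + 0*1599685 + -1*1088879 + -1*-494617 = 295566
  c_6 = 0*-227317 + 0*-1896764 + 2*889828 + 0*-304913 + 0*1599685 + -2*1088879 + -1*-494617 = 96515
  c_7 = -1*-227317 + -1*-1896764 + 6*889828 + 0*-304913 + -2*1599685 + -6*1088879 + -5*-494617 = 203490
Writing each c_i in base p = 13:
  c_1 = 311755 = 2·13^0 + 9·13^1 + 11·13^2 + 11·13^3 + 10·13^4
  c_2 = 205268 = 11·13^0 + 7·13^1 + 5·13^2 + 2·13^3 + 7·13^4
  c_3 = 298696 = 8·13^0 + 5·13^1 + 12·13^2 + 5·13^3 + 10·13^4
  c_4 = 28266 = 4·13^0 + 3·13^1 + 11·13^2 + 12·13^3
  c_5 = 295566 = 11·13^0 + 11·13^1 + 6·13^2 + 4·13^3 + 10·13^4
  c_6 = 96515 = 3·13^0 + 1·13^1 + 12·13^2 + 4·13^3 + 3·13^4
  c_7 = 203490 = 1·13^0 + 1·13^1 + 8·13^2 + 1·13^3 + 7·13^4
p-restricted factor λ_0 = (2, 11, 8, 4, 11, 3, 1)
p-restricted factor λ_1 = (9, 7, 5, 3, 11, 1, 1)
p-restricted factor λ_2 = (11, 5, 12, 11, 6, 12, 8)
p-restricted factor λ_3 = (11, 2, 5, 12, 4, 4, 1)
p-restricted factor λ_4 = (10, 7, 10, 0, 10, 3, 7)

((2, 11, 8, 4, 11, 3, 1), (9, 7, 5, 3, 11, 1, 1), (11, 5, 12, 11, 6, 12, 8), (11, 2, 5, 12, 4, 4, 1), (10, 7, 10, 0, 10, 3, 7))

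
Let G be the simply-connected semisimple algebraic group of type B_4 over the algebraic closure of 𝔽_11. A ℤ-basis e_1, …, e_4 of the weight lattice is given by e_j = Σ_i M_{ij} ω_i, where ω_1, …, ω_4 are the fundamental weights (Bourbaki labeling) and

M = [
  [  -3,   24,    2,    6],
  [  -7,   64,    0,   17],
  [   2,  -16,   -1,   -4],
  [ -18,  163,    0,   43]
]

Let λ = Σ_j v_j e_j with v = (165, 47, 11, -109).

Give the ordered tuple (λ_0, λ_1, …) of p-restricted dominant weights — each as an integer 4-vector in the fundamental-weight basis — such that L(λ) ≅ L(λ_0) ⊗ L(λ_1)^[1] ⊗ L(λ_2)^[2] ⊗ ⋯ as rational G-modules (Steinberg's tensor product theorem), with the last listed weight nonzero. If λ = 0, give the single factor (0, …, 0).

In the fundamental-weight basis, λ has coordinates c = M·v (v = (165, 47, 11, -109)):
  c_1 = (-3)·(165) + 24·47 + 2·11 + (6)·(-109) = 1
  c_2 = (-7)·(165) + 64·47 + 0·11 + (17)·(-109) = 0
  c_3 = 2·165 + (-16)·(47) + (-1)·(11) + (-4)·(-109) = 3
  c_4 = (-18)·(165) + 163·47 + 0·11 + (43)·(-109) = 4
Base-11 expansion of each c_i:
  c_1 = 1 = 1·11^0
  c_2 = 0
  c_3 = 3 = 3·11^0
  c_4 = 4 = 4·11^0
p-restricted factor λ_0 = (1, 0, 3, 4)

((1, 0, 3, 4),)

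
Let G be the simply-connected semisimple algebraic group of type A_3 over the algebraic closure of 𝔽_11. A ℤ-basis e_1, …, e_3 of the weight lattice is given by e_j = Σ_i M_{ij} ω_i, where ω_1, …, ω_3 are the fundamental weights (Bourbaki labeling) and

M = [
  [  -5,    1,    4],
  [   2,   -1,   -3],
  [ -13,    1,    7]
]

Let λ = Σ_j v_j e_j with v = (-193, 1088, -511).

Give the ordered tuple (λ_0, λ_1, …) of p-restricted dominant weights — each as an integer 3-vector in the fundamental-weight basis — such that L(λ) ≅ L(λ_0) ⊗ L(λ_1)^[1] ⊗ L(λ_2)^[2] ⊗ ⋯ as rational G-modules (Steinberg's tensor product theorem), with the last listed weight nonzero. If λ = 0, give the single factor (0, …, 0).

Converting to the ω-basis (c_i = row i of M dotted with v = (-193, 1088, -511)):
  c_1 = (-5)·(-193) + (1)·(1088) + (4)·(-511) = 9
  c_2 = (2)·(-193) + (-1)·(1088) + (-3)·(-511) = 59
  c_3 = (-13)·(-193) + (1)·(1088) + (7)·(-511) = 20
p = 11; digits c_i = Σ_j d_{ij}·11^j, 0 ≤ d_{ij} < 11:
  c_1 = 9 = 9·11^0
  c_2 = 59 = 4·11^0 + 5·11^1
  c_3 = 20 = 9·11^0 + 1·11^1
Factor λ_0 = (9, 4, 9)
Factor λ_1 = (0, 5, 1)

((9, 4, 9), (0, 5, 1))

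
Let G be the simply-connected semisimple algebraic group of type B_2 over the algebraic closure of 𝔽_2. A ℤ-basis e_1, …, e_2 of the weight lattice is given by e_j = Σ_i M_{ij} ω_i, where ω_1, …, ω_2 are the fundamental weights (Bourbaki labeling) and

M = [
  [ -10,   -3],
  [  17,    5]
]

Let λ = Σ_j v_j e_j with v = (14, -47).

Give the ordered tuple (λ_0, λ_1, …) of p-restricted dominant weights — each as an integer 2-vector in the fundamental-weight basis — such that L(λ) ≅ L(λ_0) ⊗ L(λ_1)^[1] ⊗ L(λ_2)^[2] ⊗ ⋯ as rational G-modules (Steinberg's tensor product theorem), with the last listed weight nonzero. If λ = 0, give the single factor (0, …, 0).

((1, 1), (0, 1))

In the fundamental-weight basis, λ has coordinates c = M·v (v = (14, -47)):
  c_1 = (-10)·(14) + (-3)·(-47) = 1
  c_2 = 17·14 + (5)·(-47) = 3
p = 2; digits c_i = Σ_j d_{ij}·2^j, 0 ≤ d_{ij} < 2:
  c_1 = 1 = 1·2^0
  c_2 = 3 = 1·2^0 + 1·2^1
p-restricted factor λ_0 = (1, 1)
p-restricted factor λ_1 = (0, 1)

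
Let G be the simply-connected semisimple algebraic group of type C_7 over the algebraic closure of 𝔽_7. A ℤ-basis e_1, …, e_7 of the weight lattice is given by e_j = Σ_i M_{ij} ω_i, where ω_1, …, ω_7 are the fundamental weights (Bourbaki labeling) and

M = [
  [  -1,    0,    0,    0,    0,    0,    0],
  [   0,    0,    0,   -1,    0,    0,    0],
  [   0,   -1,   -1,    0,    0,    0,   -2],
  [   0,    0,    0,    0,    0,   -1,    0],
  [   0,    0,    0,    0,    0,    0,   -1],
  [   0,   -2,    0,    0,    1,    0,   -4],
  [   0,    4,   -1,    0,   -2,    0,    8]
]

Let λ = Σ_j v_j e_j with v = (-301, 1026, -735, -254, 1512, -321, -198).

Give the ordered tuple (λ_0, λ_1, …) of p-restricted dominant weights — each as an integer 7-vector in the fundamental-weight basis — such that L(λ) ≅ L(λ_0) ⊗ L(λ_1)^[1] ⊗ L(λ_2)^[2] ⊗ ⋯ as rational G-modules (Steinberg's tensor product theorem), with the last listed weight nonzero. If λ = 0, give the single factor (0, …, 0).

((0, 2, 0, 6, 2, 0, 0), (1, 1, 1, 3, 0, 1, 5), (6, 5, 2, 6, 4, 5, 4))

ω-coordinates c = M·v, v = (-301, 1026, -735, -254, 1512, -321, -198):
  c_1 = (-1)·(-301) + (0)·(1026) + (0)·(-735) + (0)·(-254) + (0)·(1512) + (0)·(-321) + (0)·(-198) = 301
  c_2 = (0)·(-301) + (0)·(1026) + (0)·(-735) + (-1)·(-254) + (0)·(1512) + (0)·(-321) + (0)·(-198) = 254
  c_3 = (0)·(-301) + (-1)·(1026) + (-1)·(-735) + (0)·(-254) + (0)·(1512) + (0)·(-321) + (-2)·(-198) = 105
  c_4 = (0)·(-301) + (0)·(1026) + (0)·(-735) + (0)·(-254) + (0)·(1512) + (-1)·(-321) + (0)·(-198) = 321
  c_5 = (0)·(-301) + (0)·(1026) + (0)·(-735) + (0)·(-254) + (0)·(1512) + (0)·(-321) + (-1)·(-198) = 198
  c_6 = (0)·(-301) + (-2)·(1026) + (0)·(-735) + (0)·(-254) + (1)·(1512) + (0)·(-321) + (-4)·(-198) = 252
  c_7 = (0)·(-301) + (4)·(1026) + (-1)·(-735) + (0)·(-254) + (-2)·(1512) + (0)·(-321) + (8)·(-198) = 231
Expand coordinatewise in base 7:
  c_1 = 301 = 0·7^0 + 1·7^1 + 6·7^2
  c_2 = 254 = 2·7^0 + 1·7^1 + 5·7^2
  c_3 = 105 = 0·7^0 + 1·7^1 + 2·7^2
  c_4 = 321 = 6·7^0 + 3·7^1 + 6·7^2
  c_5 = 198 = 2·7^0 + 0·7^1 + 4·7^2
  c_6 = 252 = 0·7^0 + 1·7^1 + 5·7^2
  c_7 = 231 = 0·7^0 + 5·7^1 + 4·7^2
p-restricted factor λ_0 = (0, 2, 0, 6, 2, 0, 0)
p-restricted factor λ_1 = (1, 1, 1, 3, 0, 1, 5)
p-restricted factor λ_2 = (6, 5, 2, 6, 4, 5, 4)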